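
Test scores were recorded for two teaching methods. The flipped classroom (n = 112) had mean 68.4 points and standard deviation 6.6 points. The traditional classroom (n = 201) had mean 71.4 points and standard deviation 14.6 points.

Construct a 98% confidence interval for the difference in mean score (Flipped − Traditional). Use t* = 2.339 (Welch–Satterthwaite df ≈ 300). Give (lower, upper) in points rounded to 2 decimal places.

SE₁ = s₁/√n₁ = 6.6/√112 = 0.6236; SE₂ = 14.6/√201 = 1.0298.
Independent samples, unequal variances: SE_diff = √(SE₁² + SE₂²) = √(0.38887696 + 1.06048804) = 1.2039.
t* = 2.339, so margin of error = 2.339 × 1.2039 = 2.8159.
Difference in means = 68.4 − 71.4 = -3.0000.
-3.0000 ± 2.8159 → (-5.82, -0.18).

(-5.82, -0.18)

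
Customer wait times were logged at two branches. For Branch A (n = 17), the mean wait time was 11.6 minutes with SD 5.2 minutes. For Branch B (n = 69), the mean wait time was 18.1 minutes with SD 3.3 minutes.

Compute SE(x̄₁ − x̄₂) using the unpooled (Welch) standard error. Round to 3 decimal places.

SE₁ = s₁/√n₁ = 5.2/√17 = 1.2612; SE₂ = 3.3/√69 = 0.3973.
Independent samples, unequal variances: SE_diff = √(SE₁² + SE₂²) = √(1.59062544 + 0.15784729) = 1.3223.

1.322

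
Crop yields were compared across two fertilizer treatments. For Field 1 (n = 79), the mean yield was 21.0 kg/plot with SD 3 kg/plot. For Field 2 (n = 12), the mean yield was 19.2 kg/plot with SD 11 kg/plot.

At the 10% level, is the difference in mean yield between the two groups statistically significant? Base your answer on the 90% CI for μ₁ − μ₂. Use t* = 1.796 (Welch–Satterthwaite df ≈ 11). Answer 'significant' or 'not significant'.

Per-group SEs: s₁/√n₁ = 3/√79 = 0.3375, s₂/√n₂ = 11/√12 = 3.1754.
Unpooled SE of the difference: √(0.11390625 + 10.08316516) = 3.1933.
Margin of error = t* · SE = 1.796 × 3.1933 = 5.7352.
x̄₁ − x̄₂ = 21.0 − 19.2 = 1.8000.
CI: 1.8000 ± 5.7352 = (-3.9352, 7.5352).
The interval (-3.9352, 7.5352) contains 0, so the difference is not significant.

not significant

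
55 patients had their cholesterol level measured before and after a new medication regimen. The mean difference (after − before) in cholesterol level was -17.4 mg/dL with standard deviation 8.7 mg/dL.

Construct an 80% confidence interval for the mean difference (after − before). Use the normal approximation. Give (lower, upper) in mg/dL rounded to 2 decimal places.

(-18.90, -15.90)

This is a matched-pairs design, so SE = s_d/√n = 8.7/√55 = 1.1731.
Margin = 1.282 × 1.1731 = 1.5039; the interval is -17.4 ± 1.5039 = (-18.90, -15.90).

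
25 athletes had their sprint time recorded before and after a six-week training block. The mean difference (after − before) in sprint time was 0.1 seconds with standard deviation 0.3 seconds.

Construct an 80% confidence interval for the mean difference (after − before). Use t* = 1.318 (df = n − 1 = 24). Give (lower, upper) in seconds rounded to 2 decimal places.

(0.02, 0.18)

This is a matched-pairs design, so SE = s_d/√n = 0.3/√25 = 0.0600.
Margin = 1.318 × 0.0600 = 0.0791; the interval is 0.1 ± 0.0791 = (0.02, 0.18).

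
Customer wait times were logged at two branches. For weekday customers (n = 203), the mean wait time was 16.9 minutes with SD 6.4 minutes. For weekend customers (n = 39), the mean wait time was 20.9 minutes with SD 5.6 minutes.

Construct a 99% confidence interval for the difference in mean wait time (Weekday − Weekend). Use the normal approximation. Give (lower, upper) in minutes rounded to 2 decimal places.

Standard errors of each mean: 6.4/√203 = 0.4492 and 5.6/√39 = 0.8967.
SE(x̄₁ − x̄₂) = √(0.4492² + 0.8967²) = 1.0029 for independent samples with unequal variances.
With z* = 2.576, the margin is 2.576 × 1.0029 = 2.5835.
x̄₁ − x̄₂ = 16.9 − 20.9 = -4.0000; the interval is -4.0000 ± 2.5835 = (-6.58, -1.42).

(-6.58, -1.42)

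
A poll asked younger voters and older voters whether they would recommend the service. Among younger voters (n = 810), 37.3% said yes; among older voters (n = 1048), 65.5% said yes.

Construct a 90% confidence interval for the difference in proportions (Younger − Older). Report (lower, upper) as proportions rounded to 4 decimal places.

(-0.3189, -0.2451)

The two standard errors are √(0.3730×0.6270/810) = 0.01699 and √(0.6550×0.3450/1048) = 0.01468.
Because the samples are independent, SE_diff = √(0.01699² + 0.01468²) = 0.02245.
Using z* = 1.645 for 90%, ME = 1.645 × 0.02245 = 0.03693.
p̂₁ − p̂₂ = -0.2820; interval -0.2820 ± 0.03693 gives (-0.3189, -0.2451).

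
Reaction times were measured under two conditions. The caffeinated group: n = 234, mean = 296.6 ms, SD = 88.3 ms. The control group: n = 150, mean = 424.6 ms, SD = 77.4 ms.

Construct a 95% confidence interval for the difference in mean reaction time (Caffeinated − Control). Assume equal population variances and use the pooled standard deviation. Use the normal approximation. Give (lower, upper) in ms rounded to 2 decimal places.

(-145.26, -110.74)

s_p = √[((n₁−1)s₁² + (n₂−1)s₂²)/(n₁+n₂−2)] = √[(233·88.3² + 149·77.4²)/382] = 84.2164.
SE = 84.2164·√(1/234 + 1/150) = 8.8086.
With z* = 1.960, margin = 1.960 × 8.8086 = 17.2649.
x̄₁ − x̄₂ = 296.6 − 424.6 = -128.0000; interval -128.0000 ± 17.2649 = (-145.26, -110.74).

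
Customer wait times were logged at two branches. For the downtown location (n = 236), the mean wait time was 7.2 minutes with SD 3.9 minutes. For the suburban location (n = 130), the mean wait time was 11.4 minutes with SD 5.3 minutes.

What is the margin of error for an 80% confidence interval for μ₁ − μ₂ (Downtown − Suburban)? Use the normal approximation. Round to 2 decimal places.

SE₁ = s₁/√n₁ = 3.9/√236 = 0.2539; SE₂ = 5.3/√130 = 0.4648.
Independent samples, unequal variances: SE_diff = √(SE₁² + SE₂²) = √(0.06446521 + 0.21603904) = 0.5296.
z* = 1.282, so margin of error = 1.282 × 0.5296 = 0.6789.

0.68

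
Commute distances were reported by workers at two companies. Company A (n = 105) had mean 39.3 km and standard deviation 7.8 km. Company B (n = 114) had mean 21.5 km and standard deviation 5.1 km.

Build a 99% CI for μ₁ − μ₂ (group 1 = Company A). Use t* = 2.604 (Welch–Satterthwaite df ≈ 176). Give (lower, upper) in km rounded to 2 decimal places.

(15.46, 20.14)

Per-group SEs: s₁/√n₁ = 7.8/√105 = 0.7612, s₂/√n₂ = 5.1/√114 = 0.4777.
Unpooled SE of the difference: √(0.57942544 + 0.22819729) = 0.8987.
Margin of error = t* · SE = 2.604 × 0.8987 = 2.3402.
x̄₁ − x̄₂ = 39.3 − 21.5 = 17.8000.
CI: 17.8000 ± 2.3402 = (15.46, 20.14).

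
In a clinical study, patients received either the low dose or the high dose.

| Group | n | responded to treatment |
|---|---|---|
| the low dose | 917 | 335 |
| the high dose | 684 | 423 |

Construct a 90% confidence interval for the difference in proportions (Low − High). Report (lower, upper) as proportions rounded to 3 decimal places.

(-0.293, -0.213)

First, p̂₁ = 335/917 = 0.3653; p̂₂ = 423/684 = 0.6184.
The two standard errors are √(0.3653×0.6347/917) = 0.01590 and √(0.6184×0.3816/684) = 0.01857.
Because the samples are independent, SE_diff = √(0.01590² + 0.01857²) = 0.02445.
Using z* = 1.645 for 90%, ME = 1.645 × 0.02445 = 0.04022.
p̂₁ − p̂₂ = -0.2531; interval -0.2531 ± 0.04022 gives (-0.293, -0.213).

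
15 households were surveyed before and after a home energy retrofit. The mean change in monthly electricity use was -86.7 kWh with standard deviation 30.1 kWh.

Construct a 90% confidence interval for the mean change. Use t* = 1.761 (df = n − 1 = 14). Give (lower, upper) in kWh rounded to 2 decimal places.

This is a matched-pairs design, so SE = s_d/√n = 30.1/√15 = 7.7718.
Margin = 1.761 × 7.7718 = 13.6861; the interval is -86.7 ± 13.6861 = (-100.39, -73.01).

(-100.39, -73.01)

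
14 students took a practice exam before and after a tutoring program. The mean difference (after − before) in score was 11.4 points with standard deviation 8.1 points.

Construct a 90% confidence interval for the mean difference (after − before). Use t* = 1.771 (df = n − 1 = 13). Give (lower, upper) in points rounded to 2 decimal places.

This is a matched-pairs design, so SE = s_d/√n = 8.1/√14 = 2.1648.
Margin = 1.771 × 2.1648 = 3.8339; the interval is 11.4 ± 3.8339 = (7.57, 15.23).

(7.57, 15.23)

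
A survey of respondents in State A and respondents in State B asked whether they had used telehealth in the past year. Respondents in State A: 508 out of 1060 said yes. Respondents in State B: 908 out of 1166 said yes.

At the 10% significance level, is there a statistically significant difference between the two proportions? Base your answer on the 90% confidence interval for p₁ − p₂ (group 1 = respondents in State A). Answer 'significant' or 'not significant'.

p̂₁ = 508/1060 = 0.4792 and p̂₂ = 908/1166 = 0.7787.
SE₁ = √(p̂₁(1−p̂₁)/n₁) = √(0.4792·0.5208/1060) = 0.01534; SE₂ = √(0.7787·0.2213/1166) = 0.01216.
Independent samples: SE of the difference = √(SE₁² + SE₂²) = √(0.0002353156 + 0.0001478656) = 0.01958.
z* for 90% confidence is 1.645, so the margin of error is 1.645 × 0.01958 = 0.03221.
Point estimate p̂₁ − p̂₂ = 0.4792 − 0.7787 = -0.2995.
-0.2995 ± 0.03221 → (-0.33171, -0.26729).
The interval (-0.33171, -0.26729) does not contain 0, so the difference is significant.

significant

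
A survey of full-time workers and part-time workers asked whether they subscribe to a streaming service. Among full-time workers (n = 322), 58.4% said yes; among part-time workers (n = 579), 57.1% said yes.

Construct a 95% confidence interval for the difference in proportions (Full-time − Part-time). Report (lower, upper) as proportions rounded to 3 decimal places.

The two standard errors are √(0.5840×0.4160/322) = 0.02747 and √(0.5710×0.4290/579) = 0.02057.
Because the samples are independent, SE_diff = √(0.02747² + 0.02057²) = 0.03432.
Using z* = 1.960 for 95%, ME = 1.960 × 0.03432 = 0.06727.
p̂₁ − p̂₂ = 0.0130; interval 0.0130 ± 0.06727 gives (-0.054, 0.080).

(-0.054, 0.080)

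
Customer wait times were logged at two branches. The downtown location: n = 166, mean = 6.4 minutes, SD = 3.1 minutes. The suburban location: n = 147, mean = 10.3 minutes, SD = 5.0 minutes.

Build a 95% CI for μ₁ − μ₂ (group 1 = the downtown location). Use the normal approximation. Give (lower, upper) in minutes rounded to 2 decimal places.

Standard errors of each mean: 3.1/√166 = 0.2406 and 5.0/√147 = 0.4124.
SE(x̄₁ − x̄₂) = √(0.2406² + 0.4124²) = 0.4775 for independent samples with unequal variances.
With z* = 1.960, the margin is 1.960 × 0.4775 = 0.9359.
x̄₁ − x̄₂ = 6.4 − 10.3 = -3.9000; the interval is -3.9000 ± 0.9359 = (-4.84, -2.96).

(-4.84, -2.96)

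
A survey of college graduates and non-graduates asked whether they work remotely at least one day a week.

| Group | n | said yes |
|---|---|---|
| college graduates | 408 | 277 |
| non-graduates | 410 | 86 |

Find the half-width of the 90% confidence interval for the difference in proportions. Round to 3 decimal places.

0.050

p̂₁ = 277/408 = 0.6789 and p̂₂ = 86/410 = 0.2098.
SE₁ = √(p̂₁(1−p̂₁)/n₁) = √(0.6789·0.3211/408) = 0.02311; SE₂ = √(0.2098·0.7902/410) = 0.02011.
Independent samples: SE of the difference = √(SE₁² + SE₂²) = √(0.0005340721 + 0.0004044121) = 0.03063.
z* for 90% confidence is 1.645, so the margin of error is 1.645 × 0.03063 = 0.05039.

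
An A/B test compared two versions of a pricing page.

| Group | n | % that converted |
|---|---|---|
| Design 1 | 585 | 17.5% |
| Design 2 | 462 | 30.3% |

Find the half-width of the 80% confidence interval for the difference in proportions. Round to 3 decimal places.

0.034

The two standard errors are √(0.1750×0.8250/585) = 0.01571 and √(0.3030×0.6970/462) = 0.02138.
Because the samples are independent, SE_diff = √(0.01571² + 0.02138²) = 0.02653.
Using z* = 1.282 for 80%, ME = 1.282 × 0.02653 = 0.03401.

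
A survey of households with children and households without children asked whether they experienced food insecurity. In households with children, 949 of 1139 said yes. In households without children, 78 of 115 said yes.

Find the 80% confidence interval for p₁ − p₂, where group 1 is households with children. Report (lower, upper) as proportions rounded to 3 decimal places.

Sample proportions: 949/1139 = 0.8332, 78/115 = 0.6783.
Each SE is √(p̂(1−p̂)/n): √(0.8332·0.1668/1139) = 0.01105 and √(0.6783·0.3217/115) = 0.04356.
SE(p̂₁ − p̂₂) = √(SE₁² + SE₂²) = √(0.0001221025 + 0.0018974736) = 0.04494, since the two samples are independent.
At 80% confidence z* = 1.282; margin = 1.282 × 0.04494 = 0.05761.
The difference is 0.8332 − 0.6783 = 0.1549, so the interval is 0.1549 ± 0.05761 = (0.097, 0.213).

(0.097, 0.213)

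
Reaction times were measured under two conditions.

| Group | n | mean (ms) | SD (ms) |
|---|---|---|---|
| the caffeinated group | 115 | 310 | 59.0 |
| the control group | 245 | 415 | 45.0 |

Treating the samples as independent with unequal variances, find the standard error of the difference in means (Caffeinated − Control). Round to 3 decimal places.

Standard errors of each mean: 59.0/√115 = 5.5018 and 45.0/√245 = 2.8749.
SE(x̄₁ − x̄₂) = √(5.5018² + 2.8749²) = 6.2076 for independent samples with unequal variances.

6.208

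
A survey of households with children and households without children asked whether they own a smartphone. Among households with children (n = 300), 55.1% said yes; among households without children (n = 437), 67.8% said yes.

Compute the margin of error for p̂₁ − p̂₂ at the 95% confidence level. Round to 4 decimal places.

0.0713

Each SE is √(p̂(1−p̂)/n): √(0.5510·0.4490/300) = 0.02872 and √(0.6780·0.3220/437) = 0.02235.
SE(p̂₁ − p̂₂) = √(SE₁² + SE₂²) = √(0.0008248384 + 0.0004995225) = 0.03639, since the two samples are independent.
At 95% confidence z* = 1.960; margin = 1.960 × 0.03639 = 0.07132.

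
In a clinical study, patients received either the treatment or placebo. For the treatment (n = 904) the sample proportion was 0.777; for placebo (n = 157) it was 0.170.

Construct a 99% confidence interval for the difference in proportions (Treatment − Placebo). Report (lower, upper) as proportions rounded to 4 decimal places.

(0.5219, 0.6921)

SE₁ = √(p̂₁(1−p̂₁)/n₁) = √(0.7770·0.2230/904) = 0.01384; SE₂ = √(0.1700·0.8300/157) = 0.02998.
Independent samples: SE of the difference = √(SE₁² + SE₂²) = √(0.0001915456 + 0.0008988004) = 0.03302.
z* for 99% confidence is 2.576, so the margin of error is 2.576 × 0.03302 = 0.08506.
Point estimate p̂₁ − p̂₂ = 0.7770 − 0.1700 = 0.6070.
0.6070 ± 0.08506 → (0.5219, 0.6921).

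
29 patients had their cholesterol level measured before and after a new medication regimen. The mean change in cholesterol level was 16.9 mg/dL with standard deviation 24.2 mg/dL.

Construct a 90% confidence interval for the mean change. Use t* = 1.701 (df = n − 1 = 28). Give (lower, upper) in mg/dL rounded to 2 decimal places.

Paired design: SE = s_d/√n = 24.2/√29 = 4.4938.
t* = 1.701; margin of error = 1.701 × 4.4938 = 7.6440.
16.9 ± 7.6440 → (9.26, 24.54).

(9.26, 24.54)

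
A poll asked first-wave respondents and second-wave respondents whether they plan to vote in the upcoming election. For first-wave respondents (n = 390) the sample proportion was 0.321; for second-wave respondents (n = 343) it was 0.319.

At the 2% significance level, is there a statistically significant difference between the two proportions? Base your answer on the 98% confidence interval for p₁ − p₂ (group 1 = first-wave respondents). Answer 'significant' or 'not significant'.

not significant

Each SE is √(p̂(1−p̂)/n): √(0.3210·0.6790/390) = 0.02364 and √(0.3190·0.6810/343) = 0.02517.
SE(p̂₁ − p̂₂) = √(SE₁² + SE₂²) = √(0.0005588496 + 0.0006335289) = 0.03453, since the two samples are independent.
At 98% confidence z* = 2.326; margin = 2.326 × 0.03453 = 0.08032.
The difference is 0.3210 − 0.3190 = 0.0020, so the interval is 0.0020 ± 0.08032 = (-0.07832, 0.08232).
The interval (-0.07832, 0.08232) contains 0, so the difference is not significant.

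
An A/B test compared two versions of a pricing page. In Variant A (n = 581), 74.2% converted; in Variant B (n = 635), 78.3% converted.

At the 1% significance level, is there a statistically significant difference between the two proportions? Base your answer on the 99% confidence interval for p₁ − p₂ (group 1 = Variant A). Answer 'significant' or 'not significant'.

SE₁ = √(p̂₁(1−p̂₁)/n₁) = √(0.7420·0.2580/581) = 0.01815; SE₂ = √(0.7830·0.2170/635) = 0.01636.
Independent samples: SE of the difference = √(SE₁² + SE₂²) = √(0.0003294225 + 0.0002676496) = 0.02444.
z* for 99% confidence is 2.576, so the margin of error is 2.576 × 0.02444 = 0.06296.
Point estimate p̂₁ − p̂₂ = 0.7420 − 0.7830 = -0.0410.
-0.0410 ± 0.06296 → (-0.10396, 0.02196).
The interval (-0.10396, 0.02196) contains 0, so the difference is not significant.

not significant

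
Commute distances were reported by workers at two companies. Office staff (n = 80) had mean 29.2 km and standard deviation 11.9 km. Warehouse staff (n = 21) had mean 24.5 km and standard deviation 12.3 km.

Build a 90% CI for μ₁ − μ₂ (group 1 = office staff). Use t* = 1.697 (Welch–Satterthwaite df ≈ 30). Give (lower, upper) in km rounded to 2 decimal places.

Standard errors of each mean: 11.9/√80 = 1.3305 and 12.3/√21 = 2.6841.
SE(x̄₁ − x̄₂) = √(1.3305² + 2.6841²) = 2.9958 for independent samples with unequal variances.
With t* = 1.697, the margin is 1.697 × 2.9958 = 5.0839.
x̄₁ − x̄₂ = 29.2 − 24.5 = 4.7000; the interval is 4.7000 ± 5.0839 = (-0.38, 9.78).

(-0.38, 9.78)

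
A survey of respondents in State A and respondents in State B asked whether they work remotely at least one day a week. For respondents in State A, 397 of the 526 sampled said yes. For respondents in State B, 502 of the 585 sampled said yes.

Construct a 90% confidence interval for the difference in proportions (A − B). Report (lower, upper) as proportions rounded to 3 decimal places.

First, p̂₁ = 397/526 = 0.7548; p̂₂ = 502/585 = 0.8581.
The two standard errors are √(0.7548×0.2452/526) = 0.01876 and √(0.8581×0.1419/585) = 0.01443.
Because the samples are independent, SE_diff = √(0.01876² + 0.01443²) = 0.02367.
Using z* = 1.645 for 90%, ME = 1.645 × 0.02367 = 0.03894.
p̂₁ − p̂₂ = -0.1033; interval -0.1033 ± 0.03894 gives (-0.142, -0.064).

(-0.142, -0.064)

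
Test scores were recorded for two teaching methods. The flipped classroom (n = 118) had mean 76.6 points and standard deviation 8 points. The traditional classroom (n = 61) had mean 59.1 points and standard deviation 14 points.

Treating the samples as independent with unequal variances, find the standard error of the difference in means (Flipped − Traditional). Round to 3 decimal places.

Standard errors of each mean: 8/√118 = 0.7365 and 14/√61 = 1.7925.
SE(x̄₁ − x̄₂) = √(0.7365² + 1.7925²) = 1.9379 for independent samples with unequal variances.

1.938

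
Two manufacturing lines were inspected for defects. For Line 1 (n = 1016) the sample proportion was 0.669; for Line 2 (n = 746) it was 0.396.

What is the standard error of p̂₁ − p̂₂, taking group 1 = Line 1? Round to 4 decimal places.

The two standard errors are √(0.6690×0.3310/1016) = 0.01476 and √(0.3960×0.6040/746) = 0.01791.
Because the samples are independent, SE_diff = √(0.01476² + 0.01791²) = 0.02321.

0.0232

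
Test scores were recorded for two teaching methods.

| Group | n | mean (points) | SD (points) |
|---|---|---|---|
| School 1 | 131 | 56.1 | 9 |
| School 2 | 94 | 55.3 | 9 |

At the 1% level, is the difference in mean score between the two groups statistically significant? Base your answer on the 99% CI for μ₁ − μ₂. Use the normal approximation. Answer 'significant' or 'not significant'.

not significant

SE₁ = s₁/√n₁ = 9/√131 = 0.7863; SE₂ = 9/√94 = 0.9283.
Independent samples, unequal variances: SE_diff = √(SE₁² + SE₂²) = √(0.61826769 + 0.86174089) = 1.2166.
z* = 2.576, so margin of error = 2.576 × 1.2166 = 3.1340.
Difference in means = 56.1 − 55.3 = 0.8000.
0.8000 ± 3.1340 → (-2.3340, 3.9340).
The interval (-2.3340, 3.9340) contains 0, so the difference is not significant.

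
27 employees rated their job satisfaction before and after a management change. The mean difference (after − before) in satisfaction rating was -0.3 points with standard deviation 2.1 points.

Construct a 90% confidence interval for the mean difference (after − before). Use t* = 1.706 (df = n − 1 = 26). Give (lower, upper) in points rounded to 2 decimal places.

Paired design: SE = s_d/√n = 2.1/√27 = 0.4041.
t* = 1.706; margin of error = 1.706 × 0.4041 = 0.6894.
-0.3 ± 0.6894 → (-0.99, 0.39).

(-0.99, 0.39)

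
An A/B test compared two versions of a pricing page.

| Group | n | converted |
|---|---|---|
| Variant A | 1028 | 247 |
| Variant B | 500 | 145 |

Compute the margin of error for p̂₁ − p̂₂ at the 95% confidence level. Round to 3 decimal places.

0.048

First, p̂₁ = 247/1028 = 0.2403; p̂₂ = 145/500 = 0.2900.
The two standard errors are √(0.2403×0.7597/1028) = 0.01333 and √(0.2900×0.7100/500) = 0.02029.
Because the samples are independent, SE_diff = √(0.01333² + 0.02029²) = 0.02428.
Using z* = 1.960 for 95%, ME = 1.960 × 0.02428 = 0.04759.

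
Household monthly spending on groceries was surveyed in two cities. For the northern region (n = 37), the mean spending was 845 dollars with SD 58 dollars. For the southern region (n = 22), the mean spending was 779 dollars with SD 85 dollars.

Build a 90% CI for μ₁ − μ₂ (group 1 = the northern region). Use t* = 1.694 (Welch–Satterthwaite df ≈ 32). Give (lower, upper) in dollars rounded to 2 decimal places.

(31.31, 100.69)

Standard errors of each mean: 58/√37 = 9.5351 and 85/√22 = 18.1221.
SE(x̄₁ − x̄₂) = √(9.5351² + 18.1221²) = 20.4775 for independent samples with unequal variances.
With t* = 1.694, the margin is 1.694 × 20.4775 = 34.6889.
x̄₁ − x̄₂ = 845 − 779 = 66.0000; the interval is 66.0000 ± 34.6889 = (31.31, 100.69).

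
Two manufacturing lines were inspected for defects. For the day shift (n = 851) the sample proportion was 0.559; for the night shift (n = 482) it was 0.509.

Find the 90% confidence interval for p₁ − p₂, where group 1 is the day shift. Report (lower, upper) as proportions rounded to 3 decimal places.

SE₁ = √(p̂₁(1−p̂₁)/n₁) = √(0.5590·0.4410/851) = 0.01702; SE₂ = √(0.5090·0.4910/482) = 0.02277.
Independent samples: SE of the difference = √(SE₁² + SE₂²) = √(0.0002896804 + 0.0005184729) = 0.02843.
z* for 90% confidence is 1.645, so the margin of error is 1.645 × 0.02843 = 0.04677.
Point estimate p̂₁ − p̂₂ = 0.5590 − 0.5090 = 0.0500.
0.0500 ± 0.04677 → (0.003, 0.097).

(0.003, 0.097)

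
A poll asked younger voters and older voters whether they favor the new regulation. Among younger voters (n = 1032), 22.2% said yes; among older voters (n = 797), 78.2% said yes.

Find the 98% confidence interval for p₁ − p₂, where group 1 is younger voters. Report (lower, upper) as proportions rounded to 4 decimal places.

SE₁ = √(p̂₁(1−p̂₁)/n₁) = √(0.2220·0.7780/1032) = 0.01294; SE₂ = √(0.7820·0.2180/797) = 0.01463.
Independent samples: SE of the difference = √(SE₁² + SE₂²) = √(0.0001674436 + 0.0002140369) = 0.01953.
z* for 98% confidence is 2.326, so the margin of error is 2.326 × 0.01953 = 0.04543.
Point estimate p̂₁ − p̂₂ = 0.2220 − 0.7820 = -0.5600.
-0.5600 ± 0.04543 → (-0.6054, -0.5146).

(-0.6054, -0.5146)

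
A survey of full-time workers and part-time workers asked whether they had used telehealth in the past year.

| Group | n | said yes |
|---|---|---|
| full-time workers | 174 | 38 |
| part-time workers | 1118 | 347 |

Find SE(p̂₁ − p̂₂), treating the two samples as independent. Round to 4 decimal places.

0.0342

First, p̂₁ = 38/174 = 0.2184; p̂₂ = 347/1118 = 0.3104.
The two standard errors are √(0.2184×0.7816/174) = 0.03132 and √(0.3104×0.6896/1118) = 0.01384.
Because the samples are independent, SE_diff = √(0.03132² + 0.01384²) = 0.03424.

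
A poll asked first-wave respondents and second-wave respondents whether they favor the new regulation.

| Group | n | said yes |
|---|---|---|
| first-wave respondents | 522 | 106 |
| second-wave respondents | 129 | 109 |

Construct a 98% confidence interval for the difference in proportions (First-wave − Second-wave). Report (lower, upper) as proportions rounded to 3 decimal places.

(-0.727, -0.557)

First, p̂₁ = 106/522 = 0.2031; p̂₂ = 109/129 = 0.8450.
The two standard errors are √(0.2031×0.7969/522) = 0.01761 and √(0.8450×0.1550/129) = 0.03186.
Because the samples are independent, SE_diff = √(0.01761² + 0.03186²) = 0.03640.
Using z* = 2.326 for 98%, ME = 2.326 × 0.03640 = 0.08467.
p̂₁ − p̂₂ = -0.6419; interval -0.6419 ± 0.08467 gives (-0.727, -0.557).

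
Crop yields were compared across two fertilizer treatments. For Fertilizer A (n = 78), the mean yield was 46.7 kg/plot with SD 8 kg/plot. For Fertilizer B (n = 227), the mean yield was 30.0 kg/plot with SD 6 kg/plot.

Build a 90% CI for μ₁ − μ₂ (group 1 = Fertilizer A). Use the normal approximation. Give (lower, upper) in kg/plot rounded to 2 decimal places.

Per-group SEs: s₁/√n₁ = 8/√78 = 0.9058, s₂/√n₂ = 6/√227 = 0.3982.
Unpooled SE of the difference: √(0.82047364 + 0.15856324) = 0.9895.
Margin of error = z* · SE = 1.645 × 0.9895 = 1.6277.
x̄₁ − x̄₂ = 46.7 − 30.0 = 16.7000.
CI: 16.7000 ± 1.6277 = (15.07, 18.33).

(15.07, 18.33)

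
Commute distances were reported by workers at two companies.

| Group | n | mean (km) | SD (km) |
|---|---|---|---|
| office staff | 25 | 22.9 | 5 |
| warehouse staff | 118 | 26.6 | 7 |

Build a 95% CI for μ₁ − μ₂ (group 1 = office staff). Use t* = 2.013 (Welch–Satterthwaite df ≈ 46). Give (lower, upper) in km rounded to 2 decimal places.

(-6.09, -1.31)

Standard errors of each mean: 5/√25 = 1.0000 and 7/√118 = 0.6444.
SE(x̄₁ − x̄₂) = √(1.0000² + 0.6444²) = 1.1896 for independent samples with unequal variances.
With t* = 2.013, the margin is 2.013 × 1.1896 = 2.3947.
x̄₁ − x̄₂ = 22.9 − 26.6 = -3.7000; the interval is -3.7000 ± 2.3947 = (-6.09, -1.31).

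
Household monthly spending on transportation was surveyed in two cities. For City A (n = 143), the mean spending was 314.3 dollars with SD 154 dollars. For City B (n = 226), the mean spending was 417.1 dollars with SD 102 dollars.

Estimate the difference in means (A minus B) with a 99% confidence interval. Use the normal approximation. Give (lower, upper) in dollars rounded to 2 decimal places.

(-140.30, -65.30)

SE₁ = s₁/√n₁ = 154/√143 = 12.8781; SE₂ = 102/√226 = 6.7849.
Independent samples, unequal variances: SE_diff = √(SE₁² + SE₂²) = √(165.84545961 + 46.03486801) = 14.5561.
z* = 2.576, so margin of error = 2.576 × 14.5561 = 37.4965.
Difference in means = 314.3 − 417.1 = -102.8000.
-102.8000 ± 37.4965 → (-140.30, -65.30).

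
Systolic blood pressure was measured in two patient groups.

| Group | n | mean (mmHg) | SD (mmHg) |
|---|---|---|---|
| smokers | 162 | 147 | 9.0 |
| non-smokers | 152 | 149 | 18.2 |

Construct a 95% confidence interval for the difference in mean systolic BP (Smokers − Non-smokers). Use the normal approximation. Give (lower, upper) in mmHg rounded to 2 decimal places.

Standard errors of each mean: 9.0/√162 = 0.7071 and 18.2/√152 = 1.4762.
SE(x̄₁ − x̄₂) = √(0.7071² + 1.4762²) = 1.6368 for independent samples with unequal variances.
With z* = 1.960, the margin is 1.960 × 1.6368 = 3.2081.
x̄₁ − x̄₂ = 147 − 149 = -2.0000; the interval is -2.0000 ± 3.2081 = (-5.21, 1.21).

(-5.21, 1.21)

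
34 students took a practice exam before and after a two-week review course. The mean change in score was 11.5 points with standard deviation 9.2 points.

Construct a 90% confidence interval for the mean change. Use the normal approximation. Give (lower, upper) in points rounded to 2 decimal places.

(8.90, 14.10)

Paired design: SE = s_d/√n = 9.2/√34 = 1.5778.
z* = 1.645; margin of error = 1.645 × 1.5778 = 2.5955.
11.5 ± 2.5955 → (8.90, 14.10).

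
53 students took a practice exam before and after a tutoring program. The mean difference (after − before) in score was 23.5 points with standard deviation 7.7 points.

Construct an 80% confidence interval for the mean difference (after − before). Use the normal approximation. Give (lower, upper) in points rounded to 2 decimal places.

(22.14, 24.86)

Paired design: SE = s_d/√n = 7.7/√53 = 1.0577.
z* = 1.282; margin of error = 1.282 × 1.0577 = 1.3560.
23.5 ± 1.3560 → (22.14, 24.86).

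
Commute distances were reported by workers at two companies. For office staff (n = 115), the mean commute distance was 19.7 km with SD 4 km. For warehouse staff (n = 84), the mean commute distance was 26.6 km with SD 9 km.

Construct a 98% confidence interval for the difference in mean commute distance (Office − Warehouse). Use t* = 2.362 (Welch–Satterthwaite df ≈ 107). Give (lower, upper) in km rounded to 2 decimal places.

(-9.38, -4.42)

SE₁ = s₁/√n₁ = 4/√115 = 0.3730; SE₂ = 9/√84 = 0.9820.
Independent samples, unequal variances: SE_diff = √(SE₁² + SE₂²) = √(0.139129 + 0.964324) = 1.0505.
t* = 2.362, so margin of error = 2.362 × 1.0505 = 2.4813.
Difference in means = 19.7 − 26.6 = -6.9000.
-6.9000 ± 2.4813 → (-9.38, -4.42).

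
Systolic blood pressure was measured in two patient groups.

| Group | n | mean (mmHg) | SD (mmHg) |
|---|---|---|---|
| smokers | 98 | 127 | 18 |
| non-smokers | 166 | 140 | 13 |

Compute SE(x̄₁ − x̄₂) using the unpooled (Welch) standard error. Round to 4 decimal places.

Standard errors of each mean: 18/√98 = 1.8183 and 13/√166 = 1.0090.
SE(x̄₁ − x̄₂) = √(1.8183² + 1.0090²) = 2.0795 for independent samples with unequal variances.

2.0795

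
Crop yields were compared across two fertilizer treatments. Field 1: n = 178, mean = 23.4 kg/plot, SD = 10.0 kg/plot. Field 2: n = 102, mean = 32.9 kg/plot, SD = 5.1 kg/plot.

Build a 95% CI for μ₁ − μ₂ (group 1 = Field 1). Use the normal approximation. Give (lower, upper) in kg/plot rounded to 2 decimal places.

Per-group SEs: s₁/√n₁ = 10.0/√178 = 0.7495, s₂/√n₂ = 5.1/√102 = 0.5050.
Unpooled SE of the difference: √(0.56175025 + 0.255025) = 0.9038.
Margin of error = z* · SE = 1.960 × 0.9038 = 1.7714.
x̄₁ − x̄₂ = 23.4 − 32.9 = -9.5000.
CI: -9.5000 ± 1.7714 = (-11.27, -7.73).

(-11.27, -7.73)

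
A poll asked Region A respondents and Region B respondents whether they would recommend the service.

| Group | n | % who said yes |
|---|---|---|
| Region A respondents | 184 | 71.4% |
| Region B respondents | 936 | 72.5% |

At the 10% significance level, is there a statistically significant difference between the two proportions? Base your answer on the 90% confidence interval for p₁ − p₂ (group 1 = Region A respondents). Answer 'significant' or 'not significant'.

not significant

The two standard errors are √(0.7140×0.2860/184) = 0.03331 and √(0.7250×0.2750/936) = 0.01459.
Because the samples are independent, SE_diff = √(0.03331² + 0.01459²) = 0.03637.
Using z* = 1.645 for 90%, ME = 1.645 × 0.03637 = 0.05983.
p̂₁ − p̂₂ = -0.0110; interval -0.0110 ± 0.05983 gives (-0.07083, 0.04883).
The interval (-0.07083, 0.04883) contains 0, so the difference is not significant.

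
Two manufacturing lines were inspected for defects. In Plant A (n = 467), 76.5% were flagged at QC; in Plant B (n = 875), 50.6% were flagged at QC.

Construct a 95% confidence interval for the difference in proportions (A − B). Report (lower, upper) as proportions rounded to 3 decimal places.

SE₁ = √(p̂₁(1−p̂₁)/n₁) = √(0.7650·0.2350/467) = 0.01962; SE₂ = √(0.5060·0.4940/875) = 0.01690.
Independent samples: SE of the difference = √(SE₁² + SE₂²) = √(0.0003849444 + 0.00028561) = 0.02590.
z* for 95% confidence is 1.960, so the margin of error is 1.960 × 0.02590 = 0.05076.
Point estimate p̂₁ − p̂₂ = 0.7650 − 0.5060 = 0.2590.
0.2590 ± 0.05076 → (0.208, 0.310).

(0.208, 0.310)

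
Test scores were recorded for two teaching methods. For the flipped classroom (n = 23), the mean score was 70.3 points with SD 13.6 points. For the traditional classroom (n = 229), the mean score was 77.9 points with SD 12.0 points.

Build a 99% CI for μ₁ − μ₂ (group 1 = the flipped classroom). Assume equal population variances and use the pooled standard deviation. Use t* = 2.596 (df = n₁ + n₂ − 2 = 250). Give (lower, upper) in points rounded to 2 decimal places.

Pooled variance s_p² = [22·13.6² + 228·12.0²] / (23+229−2) = 147.6045, so s_p = 12.1493.
SE_diff = s_p·√(1/n₁ + 1/n₂) = 12.1493·√(1/23 + 1/229) = 2.6575.
t* = 2.596; margin = 2.596 × 2.6575 = 6.8989.
Difference = 70.3 − 77.9 = -7.6000.
-7.6000 ± 6.8989 → (-14.50, -0.70).

(-14.50, -0.70)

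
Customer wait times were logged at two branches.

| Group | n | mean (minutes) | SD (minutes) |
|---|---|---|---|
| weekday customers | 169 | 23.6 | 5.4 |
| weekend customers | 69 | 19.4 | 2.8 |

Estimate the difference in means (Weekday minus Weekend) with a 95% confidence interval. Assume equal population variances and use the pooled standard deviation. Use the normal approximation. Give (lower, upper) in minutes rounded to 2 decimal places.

s_p = √[((n₁−1)s₁² + (n₂−1)s₂²)/(n₁+n₂−2)] = √[(168·5.4² + 68·2.8²)/236] = 4.7976.
SE = 4.7976·√(1/169 + 1/69) = 0.6854.
With z* = 1.960, margin = 1.960 × 0.6854 = 1.3434.
x̄₁ − x̄₂ = 23.6 − 19.4 = 4.2000; interval 4.2000 ± 1.3434 = (2.86, 5.54).

(2.86, 5.54)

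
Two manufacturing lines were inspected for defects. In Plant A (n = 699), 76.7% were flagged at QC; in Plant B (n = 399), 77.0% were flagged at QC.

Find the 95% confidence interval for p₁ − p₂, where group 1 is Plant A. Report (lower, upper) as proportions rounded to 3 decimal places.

SE₁ = √(p̂₁(1−p̂₁)/n₁) = √(0.7670·0.2330/699) = 0.01599; SE₂ = √(0.7700·0.2300/399) = 0.02107.
Independent samples: SE of the difference = √(SE₁² + SE₂²) = √(0.0002556801 + 0.0004439449) = 0.02645.
z* for 95% confidence is 1.960, so the margin of error is 1.960 × 0.02645 = 0.05184.
Point estimate p̂₁ − p̂₂ = 0.7670 − 0.7700 = -0.0030.
-0.0030 ± 0.05184 → (-0.055, 0.049).

(-0.055, 0.049)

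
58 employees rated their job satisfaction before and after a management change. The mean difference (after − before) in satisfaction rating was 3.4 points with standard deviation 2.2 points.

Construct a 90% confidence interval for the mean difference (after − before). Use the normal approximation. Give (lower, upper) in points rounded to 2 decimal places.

(2.92, 3.88)

This is a matched-pairs design, so SE = s_d/√n = 2.2/√58 = 0.2889.
Margin = 1.645 × 0.2889 = 0.4752; the interval is 3.4 ± 0.4752 = (2.92, 3.88).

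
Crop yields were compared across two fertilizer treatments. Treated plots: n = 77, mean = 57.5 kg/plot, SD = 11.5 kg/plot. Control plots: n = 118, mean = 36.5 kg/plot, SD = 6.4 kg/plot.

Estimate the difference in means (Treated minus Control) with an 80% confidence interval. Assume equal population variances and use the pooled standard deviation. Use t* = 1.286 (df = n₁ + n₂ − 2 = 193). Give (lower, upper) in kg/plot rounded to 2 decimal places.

Pooled variance s_p² = [76·11.5² + 117·6.4²] / (77+118−2) = 76.9084, so s_p = 8.7697.
SE_diff = s_p·√(1/n₁ + 1/n₂) = 8.7697·√(1/77 + 1/118) = 1.2847.
t* = 1.286; margin = 1.286 × 1.2847 = 1.6521.
Difference = 57.5 − 36.5 = 21.0000.
21.0000 ± 1.6521 → (19.35, 22.65).

(19.35, 22.65)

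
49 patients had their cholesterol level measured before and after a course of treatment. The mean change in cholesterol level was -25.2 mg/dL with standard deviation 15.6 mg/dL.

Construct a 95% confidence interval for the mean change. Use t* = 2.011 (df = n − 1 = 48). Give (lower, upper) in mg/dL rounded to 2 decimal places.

This is a matched-pairs design, so SE = s_d/√n = 15.6/√49 = 2.2286.
Margin = 2.011 × 2.2286 = 4.4817; the interval is -25.2 ± 4.4817 = (-29.68, -20.72).

(-29.68, -20.72)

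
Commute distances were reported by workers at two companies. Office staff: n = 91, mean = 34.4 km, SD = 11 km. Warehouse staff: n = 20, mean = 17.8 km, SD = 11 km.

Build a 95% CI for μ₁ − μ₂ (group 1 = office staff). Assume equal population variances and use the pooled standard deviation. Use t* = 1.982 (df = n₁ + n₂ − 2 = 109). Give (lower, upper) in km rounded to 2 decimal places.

Pooled variance s_p² = [90·11² + 19·11²] / (91+20−2) = 121.0000, so s_p = 11.0000.
SE_diff = s_p·√(1/n₁ + 1/n₂) = 11.0000·√(1/91 + 1/20) = 2.7166.
t* = 1.982; margin = 1.982 × 2.7166 = 5.3843.
Difference = 34.4 − 17.8 = 16.6000.
16.6000 ± 5.3843 → (11.22, 21.98).

(11.22, 21.98)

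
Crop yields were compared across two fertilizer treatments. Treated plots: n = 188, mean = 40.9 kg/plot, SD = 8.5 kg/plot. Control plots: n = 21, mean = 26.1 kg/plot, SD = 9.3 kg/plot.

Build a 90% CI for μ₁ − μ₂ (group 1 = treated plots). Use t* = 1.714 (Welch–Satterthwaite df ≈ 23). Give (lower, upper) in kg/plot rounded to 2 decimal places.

SE₁ = s₁/√n₁ = 8.5/√188 = 0.6199; SE₂ = 9.3/√21 = 2.0294.
Independent samples, unequal variances: SE_diff = √(SE₁² + SE₂²) = √(0.38427601 + 4.11846436) = 2.1220.
t* = 1.714, so margin of error = 1.714 × 2.1220 = 3.6371.
Difference in means = 40.9 − 26.1 = 14.8000.
14.8000 ± 3.6371 → (11.16, 18.44).

(11.16, 18.44)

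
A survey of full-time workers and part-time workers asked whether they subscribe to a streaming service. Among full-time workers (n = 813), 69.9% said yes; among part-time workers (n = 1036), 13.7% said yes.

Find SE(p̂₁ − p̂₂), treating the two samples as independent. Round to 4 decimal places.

0.0193

The two standard errors are √(0.6990×0.3010/813) = 0.01609 and √(0.1370×0.8630/1036) = 0.01068.
Because the samples are independent, SE_diff = √(0.01609² + 0.01068²) = 0.01931.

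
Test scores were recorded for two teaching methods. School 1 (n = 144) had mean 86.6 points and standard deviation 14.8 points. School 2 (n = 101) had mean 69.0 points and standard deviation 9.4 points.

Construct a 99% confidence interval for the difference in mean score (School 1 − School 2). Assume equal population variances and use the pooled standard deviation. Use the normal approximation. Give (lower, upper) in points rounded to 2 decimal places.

Pooled variance s_p² = [143·14.8² + 100·9.4²] / (144+101−2) = 165.2622, so s_p = 12.8554.
SE_diff = s_p·√(1/n₁ + 1/n₂) = 12.8554·√(1/144 + 1/101) = 1.6685.
z* = 2.576; margin = 2.576 × 1.6685 = 4.2981.
Difference = 86.6 − 69.0 = 17.6000.
17.6000 ± 4.2981 → (13.30, 21.90).

(13.30, 21.90)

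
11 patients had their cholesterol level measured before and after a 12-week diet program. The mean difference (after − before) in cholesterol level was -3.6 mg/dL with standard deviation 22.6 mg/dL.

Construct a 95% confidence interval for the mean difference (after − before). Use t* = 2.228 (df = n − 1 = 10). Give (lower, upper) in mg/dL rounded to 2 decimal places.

This is a matched-pairs design, so SE = s_d/√n = 22.6/√11 = 6.8142.
Margin = 2.228 × 6.8142 = 15.1820; the interval is -3.6 ± 15.1820 = (-18.78, 11.58).

(-18.78, 11.58)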